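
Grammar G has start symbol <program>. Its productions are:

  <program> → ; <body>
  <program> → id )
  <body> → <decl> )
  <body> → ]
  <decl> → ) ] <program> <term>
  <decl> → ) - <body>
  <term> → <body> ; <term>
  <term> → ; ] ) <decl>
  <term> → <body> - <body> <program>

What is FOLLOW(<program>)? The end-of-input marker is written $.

<program> is the start symbol, so $ ∈ FOLLOW(<program>).
In <decl> → ) ] <program> <term>: add FIRST(<term>) = { ), ;, ] }.
In <term> → <body> - <body> <program>: <program> is at the end, add FOLLOW(<term>) = { ) }.
Union: FOLLOW(<program>) = { $, ), ;, ] }.

{ $, ), ;, ] }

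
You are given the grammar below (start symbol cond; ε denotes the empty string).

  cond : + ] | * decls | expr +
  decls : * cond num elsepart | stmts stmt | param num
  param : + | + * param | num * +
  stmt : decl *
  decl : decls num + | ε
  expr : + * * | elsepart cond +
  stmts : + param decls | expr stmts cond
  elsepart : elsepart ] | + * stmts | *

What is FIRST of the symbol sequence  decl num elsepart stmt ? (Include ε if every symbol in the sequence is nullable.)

Add FIRST(decl)\{ε} = { *, +, num }; decl is nullable, continue.
num is a terminal; add {num} and stop.

{ *, +, num }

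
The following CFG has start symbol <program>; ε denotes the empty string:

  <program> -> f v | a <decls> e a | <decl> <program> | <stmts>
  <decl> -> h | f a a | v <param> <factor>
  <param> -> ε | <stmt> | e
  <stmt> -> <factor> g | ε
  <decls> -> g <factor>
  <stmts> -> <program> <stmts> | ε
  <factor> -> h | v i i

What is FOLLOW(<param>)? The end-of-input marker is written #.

In <decl> -> v <param> <factor>: add FIRST(<factor>) = { h, v }.
Union: FOLLOW(<param>) = { h, v }.

{ h, v }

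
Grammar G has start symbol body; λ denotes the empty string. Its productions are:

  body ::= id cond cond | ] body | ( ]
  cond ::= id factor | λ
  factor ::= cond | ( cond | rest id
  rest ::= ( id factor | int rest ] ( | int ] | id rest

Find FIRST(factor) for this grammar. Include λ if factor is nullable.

{ (, id, int, λ }

From factor ::= cond: add FIRST(cond) = { id, λ } (including λ since cond is nullable).
factor ::= ( cond contributes {(}.
From factor ::= rest id: add FIRST(rest) = { (, id, int }.
Union: FIRST(factor) = { (, id, int, λ }.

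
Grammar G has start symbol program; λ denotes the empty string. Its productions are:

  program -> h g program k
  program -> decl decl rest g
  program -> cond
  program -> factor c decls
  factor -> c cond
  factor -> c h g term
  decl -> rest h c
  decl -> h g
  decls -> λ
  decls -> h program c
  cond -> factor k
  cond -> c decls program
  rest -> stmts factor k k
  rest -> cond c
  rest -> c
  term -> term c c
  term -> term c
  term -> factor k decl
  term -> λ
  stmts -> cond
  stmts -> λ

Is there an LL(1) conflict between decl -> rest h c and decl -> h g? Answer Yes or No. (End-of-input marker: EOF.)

No

FIRST(rest h c) = { c } and FIRST(h g) = { h }.
The FIRST sets are disjoint and neither alternative is nullable — no conflict.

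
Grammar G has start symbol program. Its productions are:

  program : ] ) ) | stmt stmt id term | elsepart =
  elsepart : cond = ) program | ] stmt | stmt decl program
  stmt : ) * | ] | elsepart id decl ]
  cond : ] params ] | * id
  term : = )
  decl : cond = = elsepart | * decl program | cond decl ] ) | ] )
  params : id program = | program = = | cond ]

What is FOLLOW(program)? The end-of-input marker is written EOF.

program is the start symbol, so EOF ∈ FOLLOW(program).
In elsepart : cond = ) program: program is at the end, add FOLLOW(elsepart) = { ), *, =, ], id }.
In elsepart : stmt decl program: program is at the end, add FOLLOW(elsepart) = { ), *, =, ], id }.
In decl : * decl program: program is at the end, add FOLLOW(decl) = { ), *, ] }.
In params : id program =: add FIRST(=) = { = }.
In params : program = =: add FIRST(= =) = { = }.
Union: FOLLOW(program) = { EOF, ), *, =, ], id }.

{ EOF, ), *, =, ], id }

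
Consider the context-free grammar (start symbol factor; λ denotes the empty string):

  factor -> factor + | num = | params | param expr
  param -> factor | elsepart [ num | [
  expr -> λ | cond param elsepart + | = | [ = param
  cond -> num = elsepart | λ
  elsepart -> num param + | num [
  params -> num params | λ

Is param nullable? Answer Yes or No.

Yes

param -> factor and each of factor is nullable, so param ⇒* λ.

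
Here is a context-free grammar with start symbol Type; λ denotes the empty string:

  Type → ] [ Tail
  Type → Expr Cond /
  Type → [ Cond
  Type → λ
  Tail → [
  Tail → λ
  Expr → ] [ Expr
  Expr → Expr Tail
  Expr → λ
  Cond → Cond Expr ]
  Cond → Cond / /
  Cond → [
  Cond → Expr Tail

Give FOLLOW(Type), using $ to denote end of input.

{ $ }

Type is the start symbol, so $ ∈ FOLLOW(Type).
Union: FOLLOW(Type) = { $ }.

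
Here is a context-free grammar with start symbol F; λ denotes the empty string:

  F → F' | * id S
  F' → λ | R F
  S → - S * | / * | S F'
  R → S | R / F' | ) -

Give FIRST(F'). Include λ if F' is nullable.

{ ), -, /, λ }

F' → λ contributes λ.
From F' → R F: add FIRST(R) = { ), -, / }.
Union: FIRST(F') = { ), -, /, λ }.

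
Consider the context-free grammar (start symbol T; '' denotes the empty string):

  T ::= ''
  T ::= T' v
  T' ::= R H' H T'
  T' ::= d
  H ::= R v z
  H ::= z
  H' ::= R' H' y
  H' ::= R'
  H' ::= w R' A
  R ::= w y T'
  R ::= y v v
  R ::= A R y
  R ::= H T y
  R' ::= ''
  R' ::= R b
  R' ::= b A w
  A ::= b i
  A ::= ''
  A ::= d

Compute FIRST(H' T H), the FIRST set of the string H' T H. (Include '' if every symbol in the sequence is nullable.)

{ b, d, w, y, z }

Add FIRST(H')\{''} = { b, d, w, y, z }; H' is nullable, continue.
Add FIRST(T)\{''} = { b, d, w, y, z }; T is nullable, continue.
Add FIRST(H) = { b, d, w, y, z }; H is not nullable, stop.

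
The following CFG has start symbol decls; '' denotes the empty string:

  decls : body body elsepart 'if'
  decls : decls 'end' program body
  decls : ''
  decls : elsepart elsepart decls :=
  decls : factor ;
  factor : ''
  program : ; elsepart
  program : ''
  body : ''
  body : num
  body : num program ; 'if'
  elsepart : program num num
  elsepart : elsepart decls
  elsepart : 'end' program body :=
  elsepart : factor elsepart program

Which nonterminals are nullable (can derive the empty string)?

Directly nullable (have an ''-production): decls, factor, program, body.
No other nonterminal has a production whose RHS symbols are all nullable.

{ body, decls, factor, program }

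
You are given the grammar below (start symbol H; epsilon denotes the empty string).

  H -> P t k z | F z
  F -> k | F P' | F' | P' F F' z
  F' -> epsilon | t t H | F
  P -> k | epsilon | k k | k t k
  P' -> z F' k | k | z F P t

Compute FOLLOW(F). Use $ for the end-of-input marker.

In H -> F z: add FIRST(z) = { z }.
In F -> F P': add FIRST(P') = { k, z }.
In F -> P' F F' z: add FIRST(F' z) = { k, t, z }.
In F' -> F: F is at the end, add FOLLOW(F') = { k, t, z }.
In P' -> z F P t: add FIRST(P t) = { k, t }.
Union: FOLLOW(F) = { k, t, z }.

{ k, t, z }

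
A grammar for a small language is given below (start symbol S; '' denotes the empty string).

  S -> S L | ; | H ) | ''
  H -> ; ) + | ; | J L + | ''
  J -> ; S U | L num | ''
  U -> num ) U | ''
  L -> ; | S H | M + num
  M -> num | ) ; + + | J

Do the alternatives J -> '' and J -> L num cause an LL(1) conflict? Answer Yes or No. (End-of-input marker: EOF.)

FIRST('') = { '' } and FIRST(L num) = { ), +, ;, num }.
The first alternative is nullable and FOLLOW(J) = { ), +, ;, num } shares ) with FIRST of the second — conflict.

Yes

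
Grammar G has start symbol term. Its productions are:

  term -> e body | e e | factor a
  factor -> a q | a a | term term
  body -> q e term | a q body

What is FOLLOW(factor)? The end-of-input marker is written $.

{ a }

In term -> factor a: add FIRST(a) = { a }.
Union: FOLLOW(factor) = { a }.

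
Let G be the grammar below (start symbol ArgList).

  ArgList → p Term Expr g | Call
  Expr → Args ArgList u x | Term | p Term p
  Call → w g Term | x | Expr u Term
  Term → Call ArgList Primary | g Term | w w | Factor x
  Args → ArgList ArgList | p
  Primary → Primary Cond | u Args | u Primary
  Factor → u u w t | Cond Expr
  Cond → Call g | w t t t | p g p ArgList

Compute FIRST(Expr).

From Expr → Args ArgList u x: add FIRST(Args) = { g, p, u, w, x }.
From Expr → Term: add FIRST(Term) = { g, p, u, w, x }.
Expr → p Term p contributes {p}.
Union: FIRST(Expr) = { g, p, u, w, x }.

{ g, p, u, w, x }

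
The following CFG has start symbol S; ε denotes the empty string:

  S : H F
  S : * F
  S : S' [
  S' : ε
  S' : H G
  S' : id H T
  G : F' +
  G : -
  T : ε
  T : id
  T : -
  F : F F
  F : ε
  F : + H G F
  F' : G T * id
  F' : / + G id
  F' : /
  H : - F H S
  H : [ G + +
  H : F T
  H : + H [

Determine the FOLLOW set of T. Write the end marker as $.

In S' : id H T: T is at the end, add FOLLOW(S') = { [ }.
In F' : G T * id: add FIRST(* id) = { * }.
In H : F T: T is at the end, add FOLLOW(H) = { $, *, +, -, /, [, id }.
Union: FOLLOW(T) = { $, *, +, -, /, [, id }.

{ $, *, +, -, /, [, id }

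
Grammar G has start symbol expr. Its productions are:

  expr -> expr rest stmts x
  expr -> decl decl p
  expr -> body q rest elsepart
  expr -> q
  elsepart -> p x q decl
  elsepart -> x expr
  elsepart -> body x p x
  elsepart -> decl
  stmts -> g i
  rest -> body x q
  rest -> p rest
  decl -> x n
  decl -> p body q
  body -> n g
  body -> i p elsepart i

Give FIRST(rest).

From rest -> body x q: add FIRST(body) = { i, n }.
rest -> p rest contributes {p}.
Union: FIRST(rest) = { i, n, p }.

{ i, n, p }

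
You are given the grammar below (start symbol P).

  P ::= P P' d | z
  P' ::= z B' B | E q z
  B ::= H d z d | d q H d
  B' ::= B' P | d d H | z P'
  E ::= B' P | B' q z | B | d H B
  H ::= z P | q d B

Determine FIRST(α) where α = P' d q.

{ d, q, z }

Add FIRST(P') = { d, q, z }; P' is not nullable, stop.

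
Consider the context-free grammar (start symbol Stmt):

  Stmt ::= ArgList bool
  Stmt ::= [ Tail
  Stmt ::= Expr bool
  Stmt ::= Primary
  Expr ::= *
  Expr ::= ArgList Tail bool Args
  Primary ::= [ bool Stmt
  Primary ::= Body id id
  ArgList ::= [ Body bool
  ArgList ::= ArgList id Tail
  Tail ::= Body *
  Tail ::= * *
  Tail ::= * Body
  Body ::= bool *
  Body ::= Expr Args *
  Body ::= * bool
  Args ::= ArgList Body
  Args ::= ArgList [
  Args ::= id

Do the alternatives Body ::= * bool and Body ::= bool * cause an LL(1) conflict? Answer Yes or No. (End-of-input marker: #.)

No

FIRST(* bool) = { * } and FIRST(bool *) = { bool }.
The FIRST sets are disjoint and neither alternative is nullable — no conflict.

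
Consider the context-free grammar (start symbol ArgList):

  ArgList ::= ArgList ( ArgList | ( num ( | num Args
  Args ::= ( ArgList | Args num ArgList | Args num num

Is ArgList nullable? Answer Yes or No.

No nonterminal in this grammar is nullable.
No production of ArgList has an RHS whose symbols are all nullable, so ArgList is not nullable.

No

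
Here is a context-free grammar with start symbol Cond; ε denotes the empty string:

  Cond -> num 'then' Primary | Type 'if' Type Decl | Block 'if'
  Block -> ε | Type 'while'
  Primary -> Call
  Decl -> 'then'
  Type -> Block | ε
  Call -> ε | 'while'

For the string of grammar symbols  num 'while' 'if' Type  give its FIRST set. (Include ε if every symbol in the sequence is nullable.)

num is a terminal; add {num} and stop.

{ num }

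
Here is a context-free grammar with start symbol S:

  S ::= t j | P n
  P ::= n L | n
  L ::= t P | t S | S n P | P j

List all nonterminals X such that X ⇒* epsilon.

{ } (none)

No nonterminal has an empty production or an RHS whose symbols are all nullable.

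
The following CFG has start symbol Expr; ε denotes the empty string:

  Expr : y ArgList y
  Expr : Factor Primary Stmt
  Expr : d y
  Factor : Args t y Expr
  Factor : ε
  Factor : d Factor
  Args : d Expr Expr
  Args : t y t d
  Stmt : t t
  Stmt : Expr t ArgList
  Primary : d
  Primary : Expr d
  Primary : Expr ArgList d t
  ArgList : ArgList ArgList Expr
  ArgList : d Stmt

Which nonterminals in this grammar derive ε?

{ Factor }

Directly nullable (have an ε-production): Factor.
No other nonterminal has a production whose RHS symbols are all nullable.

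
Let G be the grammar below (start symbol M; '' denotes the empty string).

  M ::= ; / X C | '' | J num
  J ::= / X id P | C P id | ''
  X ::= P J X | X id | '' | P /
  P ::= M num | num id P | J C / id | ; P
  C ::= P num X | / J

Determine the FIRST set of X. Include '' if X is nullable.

{ /, ;, id, num, '' }

From X ::= P J X: add FIRST(P) = { /, ;, num }.
From X ::= X id: X nullable, take FIRST(X) ∪ {id} = { /, ;, id, num }.
X ::= '' contributes ''.
From X ::= P /: add FIRST(P) = { /, ;, num }.
Union: FIRST(X) = { /, ;, id, num, '' }.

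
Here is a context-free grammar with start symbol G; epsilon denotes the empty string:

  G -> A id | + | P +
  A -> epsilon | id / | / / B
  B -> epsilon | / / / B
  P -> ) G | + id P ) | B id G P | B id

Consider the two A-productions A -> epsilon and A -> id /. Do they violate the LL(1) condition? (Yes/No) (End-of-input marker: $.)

FIRST(epsilon) = { epsilon } and FIRST(id /) = { id }.
The first alternative is nullable and FOLLOW(A) = { id } shares id with FIRST of the second — conflict.

Yes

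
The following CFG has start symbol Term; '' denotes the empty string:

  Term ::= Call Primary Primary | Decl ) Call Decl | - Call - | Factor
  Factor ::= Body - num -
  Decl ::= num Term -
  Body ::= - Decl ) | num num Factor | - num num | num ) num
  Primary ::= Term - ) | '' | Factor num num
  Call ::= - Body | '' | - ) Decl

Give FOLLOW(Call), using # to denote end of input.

{ #, -, num }

In Term ::= Call Primary Primary: add FIRST(Primary Primary)\{''} = { -, num }.
  Since Primary Primary is nullable, also add FOLLOW(Term) = { #, - }.
In Term ::= Decl ) Call Decl: add FIRST(Decl) = { num }.
In Term ::= - Call -: add FIRST(-) = { - }.
Union: FOLLOW(Call) = { #, -, num }.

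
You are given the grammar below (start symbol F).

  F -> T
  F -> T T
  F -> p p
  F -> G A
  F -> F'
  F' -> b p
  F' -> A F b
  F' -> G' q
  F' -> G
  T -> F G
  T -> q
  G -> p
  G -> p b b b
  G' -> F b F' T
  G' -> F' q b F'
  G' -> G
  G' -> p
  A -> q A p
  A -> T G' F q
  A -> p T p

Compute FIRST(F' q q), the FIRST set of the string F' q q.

{ b, p, q }

Add FIRST(F') = { b, p, q }; F' is not nullable, stop.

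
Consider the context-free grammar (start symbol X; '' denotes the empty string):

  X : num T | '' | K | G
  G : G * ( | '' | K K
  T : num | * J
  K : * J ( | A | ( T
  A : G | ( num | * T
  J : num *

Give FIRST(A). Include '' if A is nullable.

From A : G: add FIRST(G) = { (, *, '' } (including '' since G is nullable).
A : ( num contributes {(}.
A : * T contributes {*}.
Union: FIRST(A) = { (, *, '' }.

{ (, *, '' }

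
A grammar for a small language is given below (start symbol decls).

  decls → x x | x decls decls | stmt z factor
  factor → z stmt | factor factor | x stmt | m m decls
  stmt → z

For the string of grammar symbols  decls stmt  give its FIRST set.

Add FIRST(decls) = { x, z }; decls is not nullable, stop.

{ x, z }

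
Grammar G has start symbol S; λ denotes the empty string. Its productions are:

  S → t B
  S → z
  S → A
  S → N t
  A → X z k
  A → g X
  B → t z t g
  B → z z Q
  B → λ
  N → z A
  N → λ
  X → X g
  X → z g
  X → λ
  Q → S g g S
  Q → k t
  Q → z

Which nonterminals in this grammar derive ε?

Directly nullable (have an λ-production): B, N, X.
No other nonterminal has a production whose RHS symbols are all nullable.

{ B, N, X }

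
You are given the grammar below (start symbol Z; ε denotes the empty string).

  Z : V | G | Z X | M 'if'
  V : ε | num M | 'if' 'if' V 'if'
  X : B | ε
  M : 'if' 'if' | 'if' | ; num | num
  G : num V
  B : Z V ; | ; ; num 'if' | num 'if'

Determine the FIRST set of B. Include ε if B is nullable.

From B : Z V ;: Z, V nullable, take FIRST(Z) ∪ FIRST(V) ∪ {;} = { 'if', ;, num }.
B : ; ; num 'if' contributes {;}.
B : num 'if' contributes {num}.
Union: FIRST(B) = { 'if', ;, num }.

{ 'if', ;, num }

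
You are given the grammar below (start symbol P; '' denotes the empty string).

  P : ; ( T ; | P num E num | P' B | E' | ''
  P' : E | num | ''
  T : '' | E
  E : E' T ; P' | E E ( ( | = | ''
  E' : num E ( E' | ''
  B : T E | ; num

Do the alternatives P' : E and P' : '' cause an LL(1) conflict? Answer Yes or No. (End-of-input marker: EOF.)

FIRST(E) = { (, ;, =, num, '' } and FIRST('') = { '' }.
Both alternatives are nullable, violating the LL(1) condition.

Yes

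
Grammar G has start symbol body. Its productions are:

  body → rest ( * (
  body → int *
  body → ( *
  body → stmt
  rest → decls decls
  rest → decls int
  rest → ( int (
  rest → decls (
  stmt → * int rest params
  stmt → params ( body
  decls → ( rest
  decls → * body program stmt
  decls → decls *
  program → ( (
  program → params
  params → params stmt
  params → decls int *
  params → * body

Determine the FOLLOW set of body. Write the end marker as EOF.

{ EOF, (, *, int }

body is the start symbol, so EOF ∈ FOLLOW(body).
In stmt → params ( body: body is at the end, add FOLLOW(stmt) = { EOF, (, *, int }.
In decls → * body program stmt: add FIRST(program stmt) = { (, * }.
In params → * body: body is at the end, add FOLLOW(params) = { EOF, (, *, int }.
Union: FOLLOW(body) = { EOF, (, *, int }.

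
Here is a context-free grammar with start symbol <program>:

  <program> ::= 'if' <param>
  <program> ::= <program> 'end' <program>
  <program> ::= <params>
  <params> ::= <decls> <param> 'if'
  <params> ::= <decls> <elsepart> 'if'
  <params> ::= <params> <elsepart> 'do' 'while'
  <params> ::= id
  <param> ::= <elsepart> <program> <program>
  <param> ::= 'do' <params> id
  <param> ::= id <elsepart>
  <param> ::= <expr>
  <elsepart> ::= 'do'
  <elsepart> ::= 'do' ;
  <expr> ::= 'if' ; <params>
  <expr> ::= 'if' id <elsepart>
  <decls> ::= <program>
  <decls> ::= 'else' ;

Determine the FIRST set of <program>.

{ 'else', 'if', id }

<program> ::= 'if' <param> contributes {'if'}.
From <program> ::= <program> 'end' <program>: add FIRST(<program>) = { 'else', 'if', id }.
From <program> ::= <params>: add FIRST(<params>) = { 'else', 'if', id }.
Union: FIRST(<program>) = { 'else', 'if', id }.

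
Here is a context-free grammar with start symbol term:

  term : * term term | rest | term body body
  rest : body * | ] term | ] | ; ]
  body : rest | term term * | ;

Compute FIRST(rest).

{ *, ;, ] }

From rest : body *: add FIRST(body) = { *, ;, ] }.
rest : ] term contributes {]}.
rest : ] contributes {]}.
rest : ; ] contributes {;}.
Union: FIRST(rest) = { *, ;, ] }.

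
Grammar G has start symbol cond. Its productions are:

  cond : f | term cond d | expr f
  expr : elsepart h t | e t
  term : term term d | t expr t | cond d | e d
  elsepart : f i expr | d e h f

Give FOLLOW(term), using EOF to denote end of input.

{ d, e, f, t }

In cond : term cond d: add FIRST(cond d) = { d, e, f, t }.
In term : term term d: add FIRST(term d) = { d, e, f, t }.
In term : term term d: add FIRST(d) = { d }.
Union: FOLLOW(term) = { d, e, f, t }.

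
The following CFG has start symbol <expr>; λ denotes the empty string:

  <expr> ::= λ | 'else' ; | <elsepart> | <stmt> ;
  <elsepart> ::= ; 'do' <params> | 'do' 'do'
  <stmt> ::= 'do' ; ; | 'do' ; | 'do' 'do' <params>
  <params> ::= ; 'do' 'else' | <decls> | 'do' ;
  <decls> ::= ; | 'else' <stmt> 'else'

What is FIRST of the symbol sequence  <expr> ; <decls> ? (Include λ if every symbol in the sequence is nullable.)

Add FIRST(<expr>)\{λ} = { 'do', 'else', ; }; <expr> is nullable, continue.
; is a terminal; add {;} and stop.

{ 'do', 'else', ; }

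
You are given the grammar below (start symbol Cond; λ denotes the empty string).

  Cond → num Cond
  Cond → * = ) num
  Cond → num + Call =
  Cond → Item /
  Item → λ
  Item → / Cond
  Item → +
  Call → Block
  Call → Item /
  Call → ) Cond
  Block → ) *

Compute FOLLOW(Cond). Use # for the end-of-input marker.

{ #, /, = }

Cond is the start symbol, so # ∈ FOLLOW(Cond).
In Cond → num Cond: Cond is at the end, add FOLLOW(Cond) = { #, /, = }.
In Item → / Cond: Cond is at the end, add FOLLOW(Item) = { / }.
In Call → ) Cond: Cond is at the end, add FOLLOW(Call) = { = }.
Union: FOLLOW(Cond) = { #, /, = }.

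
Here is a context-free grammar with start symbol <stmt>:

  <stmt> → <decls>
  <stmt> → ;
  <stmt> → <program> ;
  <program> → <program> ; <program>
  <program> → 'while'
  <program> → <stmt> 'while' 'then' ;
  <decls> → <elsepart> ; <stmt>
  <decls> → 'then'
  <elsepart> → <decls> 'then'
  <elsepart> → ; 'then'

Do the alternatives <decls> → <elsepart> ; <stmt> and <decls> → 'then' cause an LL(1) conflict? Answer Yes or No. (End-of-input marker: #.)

FIRST(<elsepart> ; <stmt>) = { 'then', ; } and FIRST('then') = { 'then' }.
Both contain 'then', so the two alternatives are not disjoint — LL(1) conflict.

Yes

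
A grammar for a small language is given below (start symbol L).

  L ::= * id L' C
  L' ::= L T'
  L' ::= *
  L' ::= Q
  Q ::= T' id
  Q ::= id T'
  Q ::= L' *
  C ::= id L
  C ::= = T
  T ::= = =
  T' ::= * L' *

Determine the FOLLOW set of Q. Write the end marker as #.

In L' ::= Q: Q is at the end, add FOLLOW(L') = { *, =, id }.
Union: FOLLOW(Q) = { *, =, id }.

{ *, =, id }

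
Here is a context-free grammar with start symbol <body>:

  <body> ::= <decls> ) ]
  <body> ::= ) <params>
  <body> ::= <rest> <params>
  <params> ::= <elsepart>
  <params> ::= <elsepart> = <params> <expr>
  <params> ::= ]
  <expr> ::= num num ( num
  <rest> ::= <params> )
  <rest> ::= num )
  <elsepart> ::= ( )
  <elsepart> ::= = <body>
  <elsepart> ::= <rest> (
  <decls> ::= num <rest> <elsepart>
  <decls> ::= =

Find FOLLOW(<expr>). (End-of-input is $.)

In <params> ::= <elsepart> = <params> <expr>: <expr> is at the end, add FOLLOW(<params>) = { $, ), =, num }.
Union: FOLLOW(<expr>) = { $, ), =, num }.

{ $, ), =, num }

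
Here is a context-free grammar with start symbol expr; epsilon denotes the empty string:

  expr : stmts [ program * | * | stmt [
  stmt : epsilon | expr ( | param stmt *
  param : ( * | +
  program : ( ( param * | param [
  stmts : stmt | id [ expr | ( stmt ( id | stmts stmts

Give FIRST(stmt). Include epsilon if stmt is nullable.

stmt : epsilon contributes epsilon.
From stmt : expr (: add FIRST(expr) = { (, *, +, [, id }.
From stmt : param stmt *: add FIRST(param) = { (, + }.
Union: FIRST(stmt) = { (, *, +, [, id, epsilon }.

{ (, *, +, [, id, epsilon }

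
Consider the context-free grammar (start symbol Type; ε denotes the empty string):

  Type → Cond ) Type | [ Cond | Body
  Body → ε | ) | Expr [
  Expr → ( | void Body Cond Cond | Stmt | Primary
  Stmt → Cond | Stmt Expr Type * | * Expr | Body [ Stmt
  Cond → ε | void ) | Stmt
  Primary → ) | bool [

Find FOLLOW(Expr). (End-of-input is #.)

In Body → Expr [: add FIRST([) = { [ }.
In Stmt → Stmt Expr Type *: add FIRST(Type *) = { (, ), *, [, bool, void }.
In Stmt → * Expr: Expr is at the end, add FOLLOW(Stmt) = { #, (, ), *, [, bool, void }.
Union: FOLLOW(Expr) = { #, (, ), *, [, bool, void }.

{ #, (, ), *, [, bool, void }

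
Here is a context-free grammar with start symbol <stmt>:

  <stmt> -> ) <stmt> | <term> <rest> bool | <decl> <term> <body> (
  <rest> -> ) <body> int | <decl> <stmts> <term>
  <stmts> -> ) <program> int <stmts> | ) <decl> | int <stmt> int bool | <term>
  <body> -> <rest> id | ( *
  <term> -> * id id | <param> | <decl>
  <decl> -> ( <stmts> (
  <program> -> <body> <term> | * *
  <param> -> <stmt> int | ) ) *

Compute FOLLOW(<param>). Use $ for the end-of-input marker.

{ (, ), *, bool, id, int }

In <term> -> <param>: <param> is at the end, add FOLLOW(<term>) = { (, ), *, bool, id, int }.
Union: FOLLOW(<param>) = { (, ), *, bool, id, int }.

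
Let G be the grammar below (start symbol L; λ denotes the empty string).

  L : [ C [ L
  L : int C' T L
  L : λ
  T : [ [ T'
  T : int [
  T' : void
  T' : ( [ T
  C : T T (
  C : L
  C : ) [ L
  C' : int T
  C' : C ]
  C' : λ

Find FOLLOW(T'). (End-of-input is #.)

{ #, (, [, ], int }

In T : [ [ T': T' is at the end, add FOLLOW(T) = { #, (, [, ], int }.
Union: FOLLOW(T') = { #, (, [, ], int }.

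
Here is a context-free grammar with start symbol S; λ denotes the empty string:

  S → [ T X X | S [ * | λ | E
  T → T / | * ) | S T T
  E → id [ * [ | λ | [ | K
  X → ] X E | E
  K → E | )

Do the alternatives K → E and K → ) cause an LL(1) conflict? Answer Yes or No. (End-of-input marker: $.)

FIRST(E) = { ), [, id, λ } and FIRST()) = { ) }.
Both contain ), so the two alternatives are not disjoint — LL(1) conflict.

Yes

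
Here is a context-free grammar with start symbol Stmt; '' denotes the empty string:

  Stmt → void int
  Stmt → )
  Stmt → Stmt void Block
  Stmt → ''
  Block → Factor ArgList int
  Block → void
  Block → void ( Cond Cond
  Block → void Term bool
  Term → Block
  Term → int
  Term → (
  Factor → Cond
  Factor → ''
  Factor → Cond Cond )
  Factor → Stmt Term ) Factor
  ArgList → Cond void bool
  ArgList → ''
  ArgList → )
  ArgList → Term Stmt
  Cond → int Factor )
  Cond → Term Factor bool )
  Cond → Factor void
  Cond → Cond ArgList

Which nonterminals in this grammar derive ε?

{ ArgList, Factor, Stmt }

Directly nullable (have an ''-production): Stmt, Factor, ArgList.
No other nonterminal has a production whose RHS symbols are all nullable.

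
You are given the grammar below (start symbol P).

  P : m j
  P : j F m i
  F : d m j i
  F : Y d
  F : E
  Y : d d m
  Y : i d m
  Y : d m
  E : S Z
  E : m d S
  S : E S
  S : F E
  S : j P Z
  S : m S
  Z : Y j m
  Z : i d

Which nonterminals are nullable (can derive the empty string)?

{ } (none)

No nonterminal has an empty production or an RHS whose symbols are all nullable.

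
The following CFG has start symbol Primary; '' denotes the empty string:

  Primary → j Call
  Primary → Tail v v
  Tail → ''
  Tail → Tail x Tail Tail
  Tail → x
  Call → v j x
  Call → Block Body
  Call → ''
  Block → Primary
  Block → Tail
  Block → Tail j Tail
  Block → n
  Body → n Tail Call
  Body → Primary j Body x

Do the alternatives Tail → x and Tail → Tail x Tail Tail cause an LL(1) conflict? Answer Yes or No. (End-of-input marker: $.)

Yes

FIRST(x) = { x } and FIRST(Tail x Tail Tail) = { x }.
Both contain x, so the two alternatives are not disjoint — LL(1) conflict.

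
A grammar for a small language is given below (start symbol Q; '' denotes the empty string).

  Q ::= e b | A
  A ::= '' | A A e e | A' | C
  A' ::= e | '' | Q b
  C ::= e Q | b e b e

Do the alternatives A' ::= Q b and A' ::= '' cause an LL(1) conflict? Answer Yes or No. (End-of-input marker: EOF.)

FIRST(Q b) = { b, e } and FIRST('') = { '' }.
The second alternative is nullable and FOLLOW(A') = { EOF, b, e } shares b with FIRST of the first — conflict.

Yes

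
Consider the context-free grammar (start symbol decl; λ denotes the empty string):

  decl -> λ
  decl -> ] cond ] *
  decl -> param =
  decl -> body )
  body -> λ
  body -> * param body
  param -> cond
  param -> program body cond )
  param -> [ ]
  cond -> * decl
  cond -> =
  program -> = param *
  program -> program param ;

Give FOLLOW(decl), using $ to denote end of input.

decl is the start symbol, so $ ∈ FOLLOW(decl).
In cond -> * decl: decl is at the end, add FOLLOW(cond) = { ), *, ;, =, ] }.
Union: FOLLOW(decl) = { $, ), *, ;, =, ] }.

{ $, ), *, ;, =, ] }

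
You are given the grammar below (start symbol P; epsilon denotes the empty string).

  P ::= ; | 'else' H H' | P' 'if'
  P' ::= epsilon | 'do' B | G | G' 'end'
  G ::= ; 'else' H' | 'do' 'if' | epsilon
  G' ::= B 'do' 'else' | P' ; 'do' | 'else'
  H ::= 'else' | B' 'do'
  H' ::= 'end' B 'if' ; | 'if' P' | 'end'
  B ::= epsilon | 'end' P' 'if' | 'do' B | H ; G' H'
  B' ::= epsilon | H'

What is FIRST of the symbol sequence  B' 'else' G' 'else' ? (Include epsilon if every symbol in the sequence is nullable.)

{ 'else', 'end', 'if' }

Add FIRST(B')\{epsilon} = { 'end', 'if' }; B' is nullable, continue.
'else' is a terminal; add {'else'} and stop.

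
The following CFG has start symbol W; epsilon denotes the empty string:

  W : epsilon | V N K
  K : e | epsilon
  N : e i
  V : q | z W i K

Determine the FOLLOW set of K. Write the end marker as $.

In W : V N K: K is at the end, add FOLLOW(W) = { $, i }.
In V : z W i K: K is at the end, add FOLLOW(V) = { e }.
Union: FOLLOW(K) = { $, e, i }.

{ $, e, i }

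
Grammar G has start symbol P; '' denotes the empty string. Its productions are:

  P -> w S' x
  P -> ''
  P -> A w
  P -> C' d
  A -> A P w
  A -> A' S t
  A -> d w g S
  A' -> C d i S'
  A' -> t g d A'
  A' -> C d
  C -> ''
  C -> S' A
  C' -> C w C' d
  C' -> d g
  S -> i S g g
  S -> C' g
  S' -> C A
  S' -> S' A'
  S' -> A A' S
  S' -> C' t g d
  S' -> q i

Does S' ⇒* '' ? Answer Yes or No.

No

Nullable nonterminals: C, P.
No production of S' has an RHS whose symbols are all nullable, so S' is not nullable.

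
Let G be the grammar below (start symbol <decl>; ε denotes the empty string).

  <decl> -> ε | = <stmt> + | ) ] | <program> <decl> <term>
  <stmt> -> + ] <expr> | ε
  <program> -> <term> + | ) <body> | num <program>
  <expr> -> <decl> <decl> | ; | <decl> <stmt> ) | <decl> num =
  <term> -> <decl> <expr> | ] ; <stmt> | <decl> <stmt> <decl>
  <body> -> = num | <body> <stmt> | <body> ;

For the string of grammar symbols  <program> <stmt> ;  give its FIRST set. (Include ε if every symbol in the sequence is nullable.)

Add FIRST(<program>) = { ), +, ;, =, ], num }; <program> is not nullable, stop.

{ ), +, ;, =, ], num }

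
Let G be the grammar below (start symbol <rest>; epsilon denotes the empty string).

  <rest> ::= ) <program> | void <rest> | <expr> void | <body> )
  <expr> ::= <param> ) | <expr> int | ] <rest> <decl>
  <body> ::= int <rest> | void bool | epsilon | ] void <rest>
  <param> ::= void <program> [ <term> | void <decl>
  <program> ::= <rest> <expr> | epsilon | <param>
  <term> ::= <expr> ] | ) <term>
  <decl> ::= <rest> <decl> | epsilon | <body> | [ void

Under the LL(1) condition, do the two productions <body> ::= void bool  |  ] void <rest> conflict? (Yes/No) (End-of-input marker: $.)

No

FIRST(void bool) = { void } and FIRST(] void <rest>) = { ] }.
The FIRST sets are disjoint and neither alternative is nullable — no conflict.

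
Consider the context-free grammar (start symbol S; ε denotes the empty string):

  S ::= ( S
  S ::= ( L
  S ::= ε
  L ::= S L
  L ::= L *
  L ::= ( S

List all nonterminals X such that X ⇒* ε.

Directly nullable (have an ε-production): S.
No other nonterminal has a production whose RHS symbols are all nullable.

{ S }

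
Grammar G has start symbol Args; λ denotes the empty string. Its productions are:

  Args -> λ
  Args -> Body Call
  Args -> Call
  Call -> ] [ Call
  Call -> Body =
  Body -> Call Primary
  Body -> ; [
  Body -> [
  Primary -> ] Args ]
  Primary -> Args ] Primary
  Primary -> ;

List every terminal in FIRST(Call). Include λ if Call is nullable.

{ ;, [, ] }

Call -> ] [ Call contributes {]}.
From Call -> Body =: add FIRST(Body) = { ;, [, ] }.
Union: FIRST(Call) = { ;, [, ] }.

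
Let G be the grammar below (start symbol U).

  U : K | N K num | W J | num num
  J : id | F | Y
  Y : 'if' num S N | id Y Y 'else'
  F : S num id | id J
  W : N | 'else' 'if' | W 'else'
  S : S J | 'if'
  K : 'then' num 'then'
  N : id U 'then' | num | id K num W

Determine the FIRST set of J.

{ 'if', id }

J : id contributes {id}.
From J : F: add FIRST(F) = { 'if', id }.
From J : Y: add FIRST(Y) = { 'if', id }.
Union: FIRST(J) = { 'if', id }.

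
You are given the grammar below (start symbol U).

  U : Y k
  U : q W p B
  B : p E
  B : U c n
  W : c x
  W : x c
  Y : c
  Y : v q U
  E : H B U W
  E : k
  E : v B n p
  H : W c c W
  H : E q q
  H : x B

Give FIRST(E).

From E : H B U W: add FIRST(H) = { c, k, v, x }.
E : k contributes {k}.
E : v B n p contributes {v}.
Union: FIRST(E) = { c, k, v, x }.

{ c, k, v, x }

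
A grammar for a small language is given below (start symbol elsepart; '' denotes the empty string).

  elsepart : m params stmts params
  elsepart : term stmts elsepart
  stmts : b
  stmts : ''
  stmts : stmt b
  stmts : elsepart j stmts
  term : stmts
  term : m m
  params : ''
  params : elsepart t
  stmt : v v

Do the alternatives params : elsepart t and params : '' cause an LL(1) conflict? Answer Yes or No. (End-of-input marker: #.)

FIRST(elsepart t) = { b, m, v } and FIRST('') = { '' }.
The second alternative is nullable and FOLLOW(params) = { #, b, j, m, t, v } shares b with FIRST of the first — conflict.

Yes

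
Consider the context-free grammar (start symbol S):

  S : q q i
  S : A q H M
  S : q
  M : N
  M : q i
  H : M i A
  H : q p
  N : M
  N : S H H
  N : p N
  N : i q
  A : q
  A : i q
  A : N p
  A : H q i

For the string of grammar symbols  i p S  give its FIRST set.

i is a terminal; add {i} and stop.

{ i }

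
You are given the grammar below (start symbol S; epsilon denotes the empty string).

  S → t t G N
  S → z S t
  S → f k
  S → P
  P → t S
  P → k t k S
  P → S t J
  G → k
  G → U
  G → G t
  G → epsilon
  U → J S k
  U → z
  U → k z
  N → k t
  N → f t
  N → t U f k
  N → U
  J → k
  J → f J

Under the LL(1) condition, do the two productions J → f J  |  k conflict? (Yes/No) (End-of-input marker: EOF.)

No

FIRST(f J) = { f } and FIRST(k) = { k }.
The FIRST sets are disjoint and neither alternative is nullable — no conflict.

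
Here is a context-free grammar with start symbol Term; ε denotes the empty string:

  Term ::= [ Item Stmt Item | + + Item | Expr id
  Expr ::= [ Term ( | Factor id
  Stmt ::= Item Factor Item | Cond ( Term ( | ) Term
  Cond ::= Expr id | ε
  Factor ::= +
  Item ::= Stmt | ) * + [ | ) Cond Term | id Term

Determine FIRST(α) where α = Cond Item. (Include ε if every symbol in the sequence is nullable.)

{ (, ), +, [, id }

Add FIRST(Cond)\{ε} = { +, [ }; Cond is nullable, continue.
Add FIRST(Item) = { (, ), +, [, id }; Item is not nullable, stop.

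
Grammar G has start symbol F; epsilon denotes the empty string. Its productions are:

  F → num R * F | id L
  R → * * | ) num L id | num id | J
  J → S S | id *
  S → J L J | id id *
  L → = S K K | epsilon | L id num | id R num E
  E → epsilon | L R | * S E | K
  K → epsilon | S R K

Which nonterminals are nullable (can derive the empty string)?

Directly nullable (have an epsilon-production): L, E, K.
No other nonterminal has a production whose RHS symbols are all nullable.

{ E, K, L }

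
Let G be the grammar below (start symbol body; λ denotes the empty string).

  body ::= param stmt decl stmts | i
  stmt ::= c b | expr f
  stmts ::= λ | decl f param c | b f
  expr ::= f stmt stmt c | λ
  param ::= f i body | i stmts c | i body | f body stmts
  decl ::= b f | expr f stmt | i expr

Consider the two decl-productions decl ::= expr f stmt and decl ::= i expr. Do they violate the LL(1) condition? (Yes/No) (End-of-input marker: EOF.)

FIRST(expr f stmt) = { f } and FIRST(i expr) = { i }.
The FIRST sets are disjoint and neither alternative is nullable — no conflict.

No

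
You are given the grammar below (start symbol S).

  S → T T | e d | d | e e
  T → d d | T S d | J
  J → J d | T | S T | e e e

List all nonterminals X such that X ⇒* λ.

{ } (none)

No nonterminal has an empty production or an RHS whose symbols are all nullable.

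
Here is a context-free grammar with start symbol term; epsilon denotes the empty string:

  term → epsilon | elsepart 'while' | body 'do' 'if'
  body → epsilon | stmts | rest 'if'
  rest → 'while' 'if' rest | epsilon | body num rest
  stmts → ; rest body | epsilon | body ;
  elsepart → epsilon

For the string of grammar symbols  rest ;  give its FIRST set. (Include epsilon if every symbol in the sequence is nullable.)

{ 'if', 'while', ;, num }

Add FIRST(rest)\{epsilon} = { 'if', 'while', ;, num }; rest is nullable, continue.
; is a terminal; add {;} and stop.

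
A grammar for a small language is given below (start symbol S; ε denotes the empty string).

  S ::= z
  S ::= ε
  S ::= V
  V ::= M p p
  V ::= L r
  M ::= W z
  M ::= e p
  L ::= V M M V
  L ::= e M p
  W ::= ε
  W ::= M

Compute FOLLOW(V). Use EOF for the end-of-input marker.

{ EOF, e, r, z }

In S ::= V: V is at the end, add FOLLOW(S) = { EOF }.
In L ::= V M M V: add FIRST(M M V) = { e, z }.
In L ::= V M M V: V is at the end, add FOLLOW(L) = { r }.
Union: FOLLOW(V) = { EOF, e, r, z }.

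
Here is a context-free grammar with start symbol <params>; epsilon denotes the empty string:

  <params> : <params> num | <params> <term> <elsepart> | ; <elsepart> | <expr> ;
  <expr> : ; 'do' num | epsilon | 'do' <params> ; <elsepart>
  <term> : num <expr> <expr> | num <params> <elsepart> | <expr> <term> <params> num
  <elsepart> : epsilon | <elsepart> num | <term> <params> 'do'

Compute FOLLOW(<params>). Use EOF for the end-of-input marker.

<params> is the start symbol, so EOF ∈ FOLLOW(<params>).
In <params> : <params> num: add FIRST(num) = { num }.
In <params> : <params> <term> <elsepart>: add FIRST(<term> <elsepart>) = { 'do', ;, num }.
In <expr> : 'do' <params> ; <elsepart>: add FIRST(; <elsepart>) = { ; }.
In <term> : num <params> <elsepart>: add FIRST(<elsepart>)\{epsilon} = { 'do', ;, num }.
  Since <elsepart> is nullable, also add FOLLOW(<term>) = { EOF, 'do', ;, num }.
In <term> : <expr> <term> <params> num: add FIRST(num) = { num }.
In <elsepart> : <term> <params> 'do': add FIRST('do') = { 'do' }.
Union: FOLLOW(<params>) = { EOF, 'do', ;, num }.

{ EOF, 'do', ;, num }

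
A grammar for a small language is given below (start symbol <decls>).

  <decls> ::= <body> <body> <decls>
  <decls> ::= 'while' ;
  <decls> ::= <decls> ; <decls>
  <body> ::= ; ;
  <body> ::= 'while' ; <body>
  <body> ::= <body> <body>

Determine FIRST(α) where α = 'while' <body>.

'while' is a terminal; add {'while'} and stop.

{ 'while' }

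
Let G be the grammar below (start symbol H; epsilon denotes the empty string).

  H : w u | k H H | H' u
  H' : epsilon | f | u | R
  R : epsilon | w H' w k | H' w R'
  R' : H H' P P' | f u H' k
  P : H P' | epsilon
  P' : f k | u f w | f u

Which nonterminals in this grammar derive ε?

{ H', P, R }

Directly nullable (have an epsilon-production): H', R, P.
No other nonterminal has a production whose RHS symbols are all nullable.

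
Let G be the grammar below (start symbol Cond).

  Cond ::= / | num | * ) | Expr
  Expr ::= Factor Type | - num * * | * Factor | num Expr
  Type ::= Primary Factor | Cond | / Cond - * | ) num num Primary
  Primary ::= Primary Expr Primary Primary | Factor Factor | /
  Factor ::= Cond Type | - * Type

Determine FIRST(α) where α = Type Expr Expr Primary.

{ ), *, -, /, num }

Add FIRST(Type) = { ), *, -, /, num }; Type is not nullable, stop.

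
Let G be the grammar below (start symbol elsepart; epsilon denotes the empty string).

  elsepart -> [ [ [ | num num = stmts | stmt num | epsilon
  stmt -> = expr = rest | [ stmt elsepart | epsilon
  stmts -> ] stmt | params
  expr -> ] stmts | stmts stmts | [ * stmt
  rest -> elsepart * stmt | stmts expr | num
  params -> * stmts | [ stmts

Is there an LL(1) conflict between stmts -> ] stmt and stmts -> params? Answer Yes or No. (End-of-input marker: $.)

No

FIRST(] stmt) = { ] } and FIRST(params) = { *, [ }.
The FIRST sets are disjoint and neither alternative is nullable — no conflict.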